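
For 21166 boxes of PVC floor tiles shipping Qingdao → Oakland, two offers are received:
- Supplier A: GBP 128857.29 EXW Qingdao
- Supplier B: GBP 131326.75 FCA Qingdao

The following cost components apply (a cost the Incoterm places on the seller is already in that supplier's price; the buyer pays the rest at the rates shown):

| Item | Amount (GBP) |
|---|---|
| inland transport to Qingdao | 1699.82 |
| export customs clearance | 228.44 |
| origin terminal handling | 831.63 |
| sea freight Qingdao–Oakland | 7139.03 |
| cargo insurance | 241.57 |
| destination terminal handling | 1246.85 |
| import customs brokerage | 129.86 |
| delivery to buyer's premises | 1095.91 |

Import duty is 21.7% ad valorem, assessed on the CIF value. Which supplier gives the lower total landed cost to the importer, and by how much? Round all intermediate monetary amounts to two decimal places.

Supplier A is cheaper by GBP 658.64

Supplier A (EXW):
CIF value = EXW price + inland to port + export clearance + origin terminal + freight + insurance = 128857.29 + 1699.82 + 228.44 + 831.63 + 7139.03 + 241.57 = 138997.78
Import duty = 138997.78 × 21.7% = 30162.52
Buyer bears (A): 1699.82 + 228.44 + 831.63 + 7139.03 + 241.57 + 1246.85 + 129.86 + 1095.91 = 12613.11
Landed cost (A) = invoice 128857.29 + 12613.11 + duty 30162.52 = 171632.92
Supplier B (FCA):
CIF value = FCA price + origin terminal + freight + insurance = 131326.75 + 831.63 + 7139.03 + 241.57 = 139538.98
Import duty = 139538.98 × 21.7% = 30279.96
Buyer bears (B): 831.63 + 7139.03 + 241.57 + 1246.85 + 129.86 + 1095.91 = 10684.85
Landed cost (B) = invoice 131326.75 + 10684.85 + duty 30279.96 = 172291.56
Difference = |171632.92 − 172291.56| = 658.64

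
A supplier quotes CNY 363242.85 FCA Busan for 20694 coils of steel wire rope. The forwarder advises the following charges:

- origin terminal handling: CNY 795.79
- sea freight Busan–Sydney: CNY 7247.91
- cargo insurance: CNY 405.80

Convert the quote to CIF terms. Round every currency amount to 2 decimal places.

From FCA to CIF, the seller additionally bears: origin terminal, freight, insurance.
CIF price = 363242.85 + 795.79 + 7247.91 + 405.80 = 371692.35

CIF price: CNY 371692.35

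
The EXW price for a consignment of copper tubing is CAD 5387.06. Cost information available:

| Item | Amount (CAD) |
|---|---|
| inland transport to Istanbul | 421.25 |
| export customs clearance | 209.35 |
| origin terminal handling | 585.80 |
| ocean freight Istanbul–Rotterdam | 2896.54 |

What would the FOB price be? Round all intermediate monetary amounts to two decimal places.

FOB price: CAD 6603.46

Not relevant to the conversion: freight — on the buyer under both terms; not part of either seller's price.
From EXW to FOB, the seller additionally bears: inland to port, export clearance, origin terminal.
FOB price = 5387.06 + 421.25 + 209.35 + 585.80 = 6603.46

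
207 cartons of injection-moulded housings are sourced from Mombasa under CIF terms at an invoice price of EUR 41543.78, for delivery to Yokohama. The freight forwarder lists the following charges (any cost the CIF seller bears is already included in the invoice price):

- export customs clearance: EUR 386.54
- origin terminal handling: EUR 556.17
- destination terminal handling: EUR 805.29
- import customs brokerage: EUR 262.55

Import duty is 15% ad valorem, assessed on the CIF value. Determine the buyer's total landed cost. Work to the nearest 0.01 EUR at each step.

Total landed cost: EUR 48843.19

CIF: the seller pays costs through ocean freight and marine insurance to the destination port.
Already in the invoice (seller's account under CIF): export clearance, origin terminal — exclude.
The CIF price already equals the CIF value: 41543.78
Import duty = 41543.78 × 15% = 6231.57
Buyer bears: destination terminal 805.29 + brokerage 262.55 + duty 6231.57 = 7299.41
Landed cost = invoice 41543.78 + 7299.41 = 48843.19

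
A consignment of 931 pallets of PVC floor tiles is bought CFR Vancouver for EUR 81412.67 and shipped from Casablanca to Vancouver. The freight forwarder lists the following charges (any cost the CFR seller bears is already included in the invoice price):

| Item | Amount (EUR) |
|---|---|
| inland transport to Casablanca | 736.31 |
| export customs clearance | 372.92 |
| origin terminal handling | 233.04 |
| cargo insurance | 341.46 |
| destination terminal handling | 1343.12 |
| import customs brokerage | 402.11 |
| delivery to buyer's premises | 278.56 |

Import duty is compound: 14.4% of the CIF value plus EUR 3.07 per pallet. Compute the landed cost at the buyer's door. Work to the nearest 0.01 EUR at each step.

Total landed cost: EUR 98408.68

CFR: the seller pays costs through ocean freight to the destination port, but not insurance.
Already in the invoice (seller's account under CFR): inland to port, export clearance, origin terminal — exclude.
CIF value = CFR price + insurance = 81412.67 + 341.46 = 81754.13
Ad valorem component: 81754.13 × 14.4% = 11772.59
Specific component: 931 × 3.07 = 2858.17
Import duty = 11772.59 + 2858.17 = 14630.76
Buyer bears: insurance 341.46 + destination terminal 1343.12 + brokerage 402.11 + delivery 278.56 + duty 14630.76 = 16996.01
Landed cost = invoice 81412.67 + 16996.01 = 98408.68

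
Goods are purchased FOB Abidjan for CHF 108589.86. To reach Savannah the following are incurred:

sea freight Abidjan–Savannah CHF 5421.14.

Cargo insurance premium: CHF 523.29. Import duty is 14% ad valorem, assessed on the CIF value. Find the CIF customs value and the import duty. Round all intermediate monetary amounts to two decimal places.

CIF value: CHF 114534.29; import duty: CHF 16034.80

CIF = FOB price + freight + insurance
CIF = 108589.86 + 5421.14 + 523.29 = 114534.29
Import duty = 114534.29 × 14% = 16034.80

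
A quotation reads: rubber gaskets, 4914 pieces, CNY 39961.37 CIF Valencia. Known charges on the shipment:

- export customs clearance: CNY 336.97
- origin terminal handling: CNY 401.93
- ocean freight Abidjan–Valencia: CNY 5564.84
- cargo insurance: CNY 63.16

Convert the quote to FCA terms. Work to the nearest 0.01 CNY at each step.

FCA price: CNY 33931.44

Not relevant to the conversion: export clearance — on the seller under both CIF and FCA; already in the CIF price and stays in the FCA price.
From CIF to FCA, the seller no longer bears: origin terminal, freight, insurance.
FCA price = 39961.37 − 401.93 − 5564.84 − 63.16 = 33931.44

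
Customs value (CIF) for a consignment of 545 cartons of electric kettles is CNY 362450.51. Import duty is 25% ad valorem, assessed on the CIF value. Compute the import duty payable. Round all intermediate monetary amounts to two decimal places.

Import duty: CNY 90612.63

Import duty = 362450.51 × 25% = 90612.63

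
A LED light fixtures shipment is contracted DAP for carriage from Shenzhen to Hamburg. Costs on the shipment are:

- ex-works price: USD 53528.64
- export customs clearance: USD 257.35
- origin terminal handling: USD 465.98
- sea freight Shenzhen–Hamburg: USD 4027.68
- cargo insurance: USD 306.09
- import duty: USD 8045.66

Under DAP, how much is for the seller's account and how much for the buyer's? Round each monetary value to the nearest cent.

DAP: the seller bears all costs to the named destination except import duty and clearance.
Seller's account: goods 53528.64 + export clearance 257.35 + origin terminal 465.98 + freight 4027.68 + insurance 306.09 = 58585.74
Buyer's account: duty 8045.66 = 8045.66

Seller: USD 58585.74; buyer: USD 8045.66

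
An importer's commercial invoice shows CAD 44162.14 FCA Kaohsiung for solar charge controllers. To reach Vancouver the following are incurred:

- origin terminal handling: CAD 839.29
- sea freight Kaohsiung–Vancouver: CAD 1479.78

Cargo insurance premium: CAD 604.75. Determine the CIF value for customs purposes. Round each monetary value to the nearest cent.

CIF = FCA price + pre-shipment costs + freight + insurance
CIF = 44162.14 + 839.29 + 1479.78 + 604.75 = 47085.96

CIF value: CAD 47085.96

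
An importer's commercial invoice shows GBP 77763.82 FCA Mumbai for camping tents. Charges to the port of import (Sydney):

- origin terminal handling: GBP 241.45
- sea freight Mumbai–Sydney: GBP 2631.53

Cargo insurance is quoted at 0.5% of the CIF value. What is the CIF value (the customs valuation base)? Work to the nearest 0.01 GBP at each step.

Let C be the CIF value. C = FCA price + pre-shipment costs + freight + 0.5% × C
C − 0.5% × C = 77763.82 + 241.45 + 2631.53
0.995 × C = 80636.80
C = 80636.80 / 0.995 = 81042.01
Insurance premium = 0.5% × 81042.01 = 405.21

CIF value: GBP 81042.01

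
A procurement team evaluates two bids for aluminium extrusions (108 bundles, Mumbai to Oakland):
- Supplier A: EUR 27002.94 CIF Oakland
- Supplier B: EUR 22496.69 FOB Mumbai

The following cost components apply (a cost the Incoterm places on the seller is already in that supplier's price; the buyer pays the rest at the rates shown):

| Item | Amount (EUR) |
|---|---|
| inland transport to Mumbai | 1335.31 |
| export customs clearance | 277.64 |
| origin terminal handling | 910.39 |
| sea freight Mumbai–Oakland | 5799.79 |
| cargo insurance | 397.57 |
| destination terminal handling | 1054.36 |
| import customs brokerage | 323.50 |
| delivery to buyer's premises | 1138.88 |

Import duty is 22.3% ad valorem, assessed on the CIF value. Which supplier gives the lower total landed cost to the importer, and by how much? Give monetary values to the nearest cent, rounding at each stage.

Supplier A is cheaper by EUR 2068.22

Supplier A (CIF):
The CIF price already equals the CIF value: 27002.94
Import duty = 27002.94 × 22.3% = 6021.66
Buyer bears (A): 1054.36 + 323.50 + 1138.88 = 2516.74
Landed cost (A) = invoice 27002.94 + 2516.74 + duty 6021.66 = 35541.34
Supplier B (FOB):
CIF value = FOB price + freight + insurance = 22496.69 + 5799.79 + 397.57 = 28694.05
Import duty = 28694.05 × 22.3% = 6398.77
Buyer bears (B): 5799.79 + 397.57 + 1054.36 + 323.50 + 1138.88 = 8714.10
Landed cost (B) = invoice 22496.69 + 8714.10 + duty 6398.77 = 37609.56
Difference = |35541.34 − 37609.56| = 2068.22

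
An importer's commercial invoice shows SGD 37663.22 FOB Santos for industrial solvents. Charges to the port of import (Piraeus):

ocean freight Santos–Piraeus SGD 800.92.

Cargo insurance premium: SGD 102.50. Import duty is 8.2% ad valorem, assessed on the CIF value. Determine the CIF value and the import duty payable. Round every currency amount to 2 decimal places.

CIF value: SGD 38566.64; import duty: SGD 3162.46

CIF = FOB price + freight + insurance
CIF = 37663.22 + 800.92 + 102.50 = 38566.64
Import duty = 38566.64 × 8.2% = 3162.46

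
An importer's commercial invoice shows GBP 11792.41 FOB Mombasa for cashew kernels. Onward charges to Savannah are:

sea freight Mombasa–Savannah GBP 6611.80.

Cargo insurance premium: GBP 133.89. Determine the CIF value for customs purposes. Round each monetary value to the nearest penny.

CIF value: GBP 18538.10

CIF = FOB price + freight + insurance
CIF = 11792.41 + 6611.80 + 133.89 = 18538.10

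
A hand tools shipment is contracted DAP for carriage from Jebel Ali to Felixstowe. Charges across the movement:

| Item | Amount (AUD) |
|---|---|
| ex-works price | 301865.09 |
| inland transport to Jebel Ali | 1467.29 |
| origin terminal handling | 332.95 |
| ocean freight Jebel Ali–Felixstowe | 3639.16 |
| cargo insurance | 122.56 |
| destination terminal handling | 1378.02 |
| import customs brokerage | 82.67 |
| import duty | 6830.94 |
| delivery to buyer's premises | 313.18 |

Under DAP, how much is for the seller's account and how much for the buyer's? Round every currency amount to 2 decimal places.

Seller: AUD 309118.25; buyer: AUD 6913.61

DAP: the seller bears all costs to the named destination except import duty and clearance.
Seller's account: goods 301865.09 + inland to port 1467.29 + origin terminal 332.95 + freight 3639.16 + insurance 122.56 + destination terminal 1378.02 + delivery 313.18 = 309118.25
Buyer's account: brokerage 82.67 + duty 6830.94 = 6913.61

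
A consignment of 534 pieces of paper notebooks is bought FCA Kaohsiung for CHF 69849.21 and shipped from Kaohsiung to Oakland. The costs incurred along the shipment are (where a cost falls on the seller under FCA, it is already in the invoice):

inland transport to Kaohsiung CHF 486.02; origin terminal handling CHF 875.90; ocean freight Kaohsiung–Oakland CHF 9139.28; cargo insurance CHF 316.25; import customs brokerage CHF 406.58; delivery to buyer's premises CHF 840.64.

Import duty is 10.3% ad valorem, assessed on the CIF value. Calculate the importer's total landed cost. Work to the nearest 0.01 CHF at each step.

FCA: the seller delivers export-cleared goods to the carrier; the buyer bears costs from that point.
Already in the invoice (seller's account under FCA): inland to port — exclude.
CIF value = FCA price + origin terminal + freight + insurance = 69849.21 + 875.90 + 9139.28 + 316.25 = 80180.64
Import duty = 80180.64 × 10.3% = 8258.61
Buyer bears: origin terminal 875.90 + freight 9139.28 + insurance 316.25 + brokerage 406.58 + delivery 840.64 + duty 8258.61 = 19837.26
Landed cost = invoice 69849.21 + 19837.26 = 89686.47

Total landed cost: CHF 89686.47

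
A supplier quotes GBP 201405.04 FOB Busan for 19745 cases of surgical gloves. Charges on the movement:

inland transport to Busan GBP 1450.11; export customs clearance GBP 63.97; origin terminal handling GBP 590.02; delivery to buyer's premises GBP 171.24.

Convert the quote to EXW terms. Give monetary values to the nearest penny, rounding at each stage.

EXW price: GBP 199300.94

Not relevant to the conversion: delivery — on the buyer under both terms; not part of either seller's price.
From FOB to EXW, the seller no longer bears: inland to port, export clearance, origin terminal.
EXW price = 201405.04 − 1450.11 − 63.97 − 590.02 = 199300.94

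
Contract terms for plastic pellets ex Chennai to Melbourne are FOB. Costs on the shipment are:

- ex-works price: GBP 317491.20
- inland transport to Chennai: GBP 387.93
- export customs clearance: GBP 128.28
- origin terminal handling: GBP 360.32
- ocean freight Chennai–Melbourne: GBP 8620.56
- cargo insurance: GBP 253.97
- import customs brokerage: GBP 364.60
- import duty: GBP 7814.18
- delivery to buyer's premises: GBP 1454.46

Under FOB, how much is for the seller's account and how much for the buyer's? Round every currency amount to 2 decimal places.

Seller: GBP 318367.73; buyer: GBP 18507.77

FOB: the seller bears costs until goods are on board at the origin port; the buyer bears freight, insurance and all costs thereafter.
Seller's account: goods 317491.20 + inland to port 387.93 + export clearance 128.28 + origin terminal 360.32 = 318367.73
Buyer's account: freight 8620.56 + insurance 253.97 + brokerage 364.60 + duty 7814.18 + delivery 1454.46 = 18507.77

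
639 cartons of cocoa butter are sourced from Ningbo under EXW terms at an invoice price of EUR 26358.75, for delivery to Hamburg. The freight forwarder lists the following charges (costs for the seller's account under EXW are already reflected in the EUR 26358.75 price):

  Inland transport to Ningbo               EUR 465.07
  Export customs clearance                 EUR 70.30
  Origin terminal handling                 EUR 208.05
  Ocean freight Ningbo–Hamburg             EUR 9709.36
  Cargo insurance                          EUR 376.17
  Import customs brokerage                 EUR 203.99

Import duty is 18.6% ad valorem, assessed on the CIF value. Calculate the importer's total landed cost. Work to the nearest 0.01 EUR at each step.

Total landed cost: EUR 44308.60

EXW: the seller makes goods available at their premises; the buyer bears all onward costs.
CIF value = EXW price + inland to port + export clearance + origin terminal + freight + insurance = 26358.75 + 465.07 + 70.30 + 208.05 + 9709.36 + 376.17 = 37187.70
Import duty = 37187.70 × 18.6% = 6916.91
Buyer bears: inland to port 465.07 + export clearance 70.30 + origin terminal 208.05 + freight 9709.36 + insurance 376.17 + brokerage 203.99 + duty 6916.91 = 17949.85
Landed cost = invoice 26358.75 + 17949.85 = 44308.60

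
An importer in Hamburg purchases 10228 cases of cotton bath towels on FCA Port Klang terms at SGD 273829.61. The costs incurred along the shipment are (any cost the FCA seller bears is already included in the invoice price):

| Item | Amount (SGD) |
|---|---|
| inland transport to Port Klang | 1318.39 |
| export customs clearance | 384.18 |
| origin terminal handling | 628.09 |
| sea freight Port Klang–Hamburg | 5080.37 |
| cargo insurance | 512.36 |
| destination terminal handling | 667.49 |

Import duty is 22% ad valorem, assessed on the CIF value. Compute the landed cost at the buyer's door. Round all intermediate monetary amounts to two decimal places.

FCA: the seller delivers export-cleared goods to the carrier; the buyer bears costs from that point.
Already in the invoice (seller's account under FCA): inland to port, export clearance — exclude.
CIF value = FCA price + origin terminal + freight + insurance = 273829.61 + 628.09 + 5080.37 + 512.36 = 280050.43
Import duty = 280050.43 × 22% = 61611.09
Buyer bears: origin terminal 628.09 + freight 5080.37 + insurance 512.36 + destination terminal 667.49 + duty 61611.09 = 68499.40
Landed cost = invoice 273829.61 + 68499.40 = 342329.01

Total landed cost: SGD 342329.01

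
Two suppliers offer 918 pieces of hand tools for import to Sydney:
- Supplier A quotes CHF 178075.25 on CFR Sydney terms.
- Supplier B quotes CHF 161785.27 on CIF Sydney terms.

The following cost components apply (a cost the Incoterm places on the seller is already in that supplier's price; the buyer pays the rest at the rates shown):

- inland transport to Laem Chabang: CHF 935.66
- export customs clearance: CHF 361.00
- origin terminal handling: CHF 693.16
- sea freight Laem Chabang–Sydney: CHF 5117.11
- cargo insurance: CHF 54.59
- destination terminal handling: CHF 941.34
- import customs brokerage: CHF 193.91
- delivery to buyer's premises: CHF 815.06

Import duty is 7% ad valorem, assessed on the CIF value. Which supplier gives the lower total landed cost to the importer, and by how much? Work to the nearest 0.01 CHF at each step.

Supplier A (CFR):
CIF value = CFR price + insurance = 178075.25 + 54.59 = 178129.84
Import duty = 178129.84 × 7% = 12469.09
Buyer bears (A): 54.59 + 941.34 + 193.91 + 815.06 = 2004.90
Landed cost (A) = invoice 178075.25 + 2004.90 + duty 12469.09 = 192549.24
Supplier B (CIF):
The CIF price already equals the CIF value: 161785.27
Import duty = 161785.27 × 7% = 11324.97
Buyer bears (B): 941.34 + 193.91 + 815.06 = 1950.31
Landed cost (B) = invoice 161785.27 + 1950.31 + duty 11324.97 = 175060.55
Difference = |192549.24 − 175060.55| = 17488.69

Supplier B is cheaper by CHF 17488.69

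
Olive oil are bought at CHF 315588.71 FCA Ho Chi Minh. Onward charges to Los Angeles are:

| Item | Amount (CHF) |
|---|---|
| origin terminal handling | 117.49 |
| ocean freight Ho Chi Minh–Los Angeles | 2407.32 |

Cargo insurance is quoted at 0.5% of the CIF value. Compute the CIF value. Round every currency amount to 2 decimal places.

CIF value: CHF 319712.08

Let C be the CIF value. C = FCA price + pre-shipment costs + freight + 0.5% × C
C − 0.5% × C = 315588.71 + 117.49 + 2407.32
0.995 × C = 318113.52
C = 318113.52 / 0.995 = 319712.08
Insurance premium = 0.5% × 319712.08 = 1598.56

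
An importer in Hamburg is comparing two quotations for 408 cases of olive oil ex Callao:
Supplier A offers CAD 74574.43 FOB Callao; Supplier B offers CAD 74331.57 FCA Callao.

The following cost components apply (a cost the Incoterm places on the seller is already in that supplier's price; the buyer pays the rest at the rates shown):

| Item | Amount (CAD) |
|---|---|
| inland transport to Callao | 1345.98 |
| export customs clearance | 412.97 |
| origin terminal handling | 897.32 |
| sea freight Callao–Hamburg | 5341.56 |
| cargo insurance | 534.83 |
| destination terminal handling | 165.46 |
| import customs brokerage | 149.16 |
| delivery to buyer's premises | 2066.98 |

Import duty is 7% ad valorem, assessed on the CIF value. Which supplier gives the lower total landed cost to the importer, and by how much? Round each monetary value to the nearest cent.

Supplier A is cheaper by CAD 700.27

Supplier A (FOB):
CIF value = FOB price + freight + insurance = 74574.43 + 5341.56 + 534.83 = 80450.82
Import duty = 80450.82 × 7% = 5631.56
Buyer bears (A): 5341.56 + 534.83 + 165.46 + 149.16 + 2066.98 = 8257.99
Landed cost (A) = invoice 74574.43 + 8257.99 + duty 5631.56 = 88463.98
Supplier B (FCA):
CIF value = FCA price + origin terminal + freight + insurance = 74331.57 + 897.32 + 5341.56 + 534.83 = 81105.28
Import duty = 81105.28 × 7% = 5677.37
Buyer bears (B): 897.32 + 5341.56 + 534.83 + 165.46 + 149.16 + 2066.98 = 9155.31
Landed cost (B) = invoice 74331.57 + 9155.31 + duty 5677.37 = 89164.25
Difference = |88463.98 − 89164.25| = 700.27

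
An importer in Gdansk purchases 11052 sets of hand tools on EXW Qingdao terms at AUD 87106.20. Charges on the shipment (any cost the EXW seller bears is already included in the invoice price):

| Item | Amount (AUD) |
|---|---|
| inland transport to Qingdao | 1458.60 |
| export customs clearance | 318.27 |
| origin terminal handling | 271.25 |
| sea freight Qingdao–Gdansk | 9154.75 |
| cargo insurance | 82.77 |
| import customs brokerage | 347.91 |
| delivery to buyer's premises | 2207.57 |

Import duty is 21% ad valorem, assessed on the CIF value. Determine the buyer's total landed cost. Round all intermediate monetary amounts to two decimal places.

EXW: the seller makes goods available at their premises; the buyer bears all onward costs.
CIF value = EXW price + inland to port + export clearance + origin terminal + freight + insurance = 87106.20 + 1458.60 + 318.27 + 271.25 + 9154.75 + 82.77 = 98391.84
Import duty = 98391.84 × 21% = 20662.29
Buyer bears: inland to port 1458.60 + export clearance 318.27 + origin terminal 271.25 + freight 9154.75 + insurance 82.77 + brokerage 347.91 + delivery 2207.57 + duty 20662.29 = 34503.41
Landed cost = invoice 87106.20 + 34503.41 = 121609.61

Total landed cost: AUD 121609.61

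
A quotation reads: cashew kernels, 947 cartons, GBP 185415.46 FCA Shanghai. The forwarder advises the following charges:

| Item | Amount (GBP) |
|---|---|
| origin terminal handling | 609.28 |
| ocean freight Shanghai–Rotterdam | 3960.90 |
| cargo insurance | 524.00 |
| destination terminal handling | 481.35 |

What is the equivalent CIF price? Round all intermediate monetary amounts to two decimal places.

Not relevant to the conversion: destination terminal — on the buyer under both terms; not part of either seller's price.
From FCA to CIF, the seller additionally bears: origin terminal, freight, insurance.
CIF price = 185415.46 + 609.28 + 3960.90 + 524.00 = 190509.64

CIF price: GBP 190509.64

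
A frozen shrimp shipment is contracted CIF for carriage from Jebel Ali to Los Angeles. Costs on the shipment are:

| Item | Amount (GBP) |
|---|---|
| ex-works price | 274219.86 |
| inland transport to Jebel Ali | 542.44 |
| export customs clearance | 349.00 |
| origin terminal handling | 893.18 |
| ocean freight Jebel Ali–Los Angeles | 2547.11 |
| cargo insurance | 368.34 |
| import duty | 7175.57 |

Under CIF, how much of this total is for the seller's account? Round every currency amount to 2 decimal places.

CIF: the seller pays costs through ocean freight and marine insurance to the destination port.
Seller's account: goods 274219.86 + inland to port 542.44 + export clearance 349.00 + origin terminal 893.18 + freight 2547.11 + insurance 368.34 = 278919.93
Buyer's account: duty 7175.57 = 7175.57

Seller's account: GBP 278919.93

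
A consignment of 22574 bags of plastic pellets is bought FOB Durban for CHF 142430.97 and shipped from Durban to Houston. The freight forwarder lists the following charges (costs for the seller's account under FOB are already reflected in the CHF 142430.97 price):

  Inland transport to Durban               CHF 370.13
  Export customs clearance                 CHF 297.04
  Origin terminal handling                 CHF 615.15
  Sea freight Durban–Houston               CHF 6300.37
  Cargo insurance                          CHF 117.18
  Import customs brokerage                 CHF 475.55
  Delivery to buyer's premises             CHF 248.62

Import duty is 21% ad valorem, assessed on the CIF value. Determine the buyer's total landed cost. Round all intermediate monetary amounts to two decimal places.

FOB: the seller bears costs until goods are on board at the origin port; the buyer bears freight, insurance and all costs thereafter.
Already in the invoice (seller's account under FOB): inland to port, export clearance, origin terminal — exclude.
CIF value = FOB price + freight + insurance = 142430.97 + 6300.37 + 117.18 = 148848.52
Import duty = 148848.52 × 21% = 31258.19
Buyer bears: freight 6300.37 + insurance 117.18 + brokerage 475.55 + delivery 248.62 + duty 31258.19 = 38399.91
Landed cost = invoice 142430.97 + 38399.91 = 180830.88

Total landed cost: CHF 180830.88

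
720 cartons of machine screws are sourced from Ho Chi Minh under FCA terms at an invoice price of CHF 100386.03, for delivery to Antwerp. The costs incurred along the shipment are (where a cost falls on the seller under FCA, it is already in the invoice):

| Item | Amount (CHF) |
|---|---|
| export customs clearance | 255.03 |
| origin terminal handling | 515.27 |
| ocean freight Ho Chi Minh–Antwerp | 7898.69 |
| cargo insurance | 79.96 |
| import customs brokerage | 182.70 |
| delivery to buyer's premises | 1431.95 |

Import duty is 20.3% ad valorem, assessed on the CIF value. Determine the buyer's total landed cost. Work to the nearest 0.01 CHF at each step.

FCA: the seller delivers export-cleared goods to the carrier; the buyer bears costs from that point.
Already in the invoice (seller's account under FCA): export clearance — exclude.
CIF value = FCA price + origin terminal + freight + insurance = 100386.03 + 515.27 + 7898.69 + 79.96 = 108879.95
Import duty = 108879.95 × 20.3% = 22102.63
Buyer bears: origin terminal 515.27 + freight 7898.69 + insurance 79.96 + brokerage 182.70 + delivery 1431.95 + duty 22102.63 = 32211.20
Landed cost = invoice 100386.03 + 32211.20 = 132597.23

Total landed cost: CHF 132597.23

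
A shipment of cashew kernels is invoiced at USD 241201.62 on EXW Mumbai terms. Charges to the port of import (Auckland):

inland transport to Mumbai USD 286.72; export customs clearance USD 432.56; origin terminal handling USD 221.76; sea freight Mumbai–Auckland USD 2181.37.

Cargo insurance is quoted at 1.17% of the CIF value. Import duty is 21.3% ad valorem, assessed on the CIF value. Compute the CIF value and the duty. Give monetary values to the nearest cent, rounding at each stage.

Let C be the CIF value. C = EXW price + pre-shipment costs + freight + 1.17% × C
C − 1.17% × C = 241201.62 + 286.72 + 432.56 + 221.76 + 2181.37
0.9883 × C = 244324.03
C = 244324.03 / 0.9883 = 247216.46
Insurance premium = 1.17% × 247216.46 = 2892.43
Import duty = 247216.46 × 21.3% = 52657.11

CIF value: USD 247216.46; import duty: USD 52657.11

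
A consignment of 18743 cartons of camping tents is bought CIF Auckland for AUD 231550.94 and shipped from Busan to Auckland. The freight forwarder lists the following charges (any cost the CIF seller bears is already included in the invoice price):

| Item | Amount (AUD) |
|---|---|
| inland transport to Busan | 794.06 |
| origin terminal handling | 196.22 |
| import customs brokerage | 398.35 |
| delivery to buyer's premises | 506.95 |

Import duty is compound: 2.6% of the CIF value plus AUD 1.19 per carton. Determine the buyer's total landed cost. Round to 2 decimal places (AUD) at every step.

Total landed cost: AUD 260780.73

CIF: the seller pays costs through ocean freight and marine insurance to the destination port.
Already in the invoice (seller's account under CIF): inland to port, origin terminal — exclude.
The CIF price already equals the CIF value: 231550.94
Ad valorem component: 231550.94 × 2.6% = 6020.32
Specific component: 18743 × 1.19 = 22304.17
Import duty = 6020.32 + 22304.17 = 28324.49
Buyer bears: brokerage 398.35 + delivery 506.95 + duty 28324.49 = 29229.79
Landed cost = invoice 231550.94 + 29229.79 = 260780.73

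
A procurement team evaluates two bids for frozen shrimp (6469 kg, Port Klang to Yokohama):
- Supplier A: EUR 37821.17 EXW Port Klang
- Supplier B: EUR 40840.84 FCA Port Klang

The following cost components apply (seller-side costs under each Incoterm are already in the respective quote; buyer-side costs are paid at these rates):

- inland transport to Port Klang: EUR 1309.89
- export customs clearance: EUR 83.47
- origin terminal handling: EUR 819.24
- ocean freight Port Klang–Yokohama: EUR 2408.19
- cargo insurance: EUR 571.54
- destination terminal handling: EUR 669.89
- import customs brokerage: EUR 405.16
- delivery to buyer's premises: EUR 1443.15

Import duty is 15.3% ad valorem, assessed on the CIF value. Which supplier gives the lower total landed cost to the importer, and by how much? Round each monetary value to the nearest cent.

Supplier A (EXW):
CIF value = EXW price + inland to port + export clearance + origin terminal + freight + insurance = 37821.17 + 1309.89 + 83.47 + 819.24 + 2408.19 + 571.54 = 43013.50
Import duty = 43013.50 × 15.3% = 6581.07
Buyer bears (A): 1309.89 + 83.47 + 819.24 + 2408.19 + 571.54 + 669.89 + 405.16 + 1443.15 = 7710.53
Landed cost (A) = invoice 37821.17 + 7710.53 + duty 6581.07 = 52112.77
Supplier B (FCA):
CIF value = FCA price + origin terminal + freight + insurance = 40840.84 + 819.24 + 2408.19 + 571.54 = 44639.81
Import duty = 44639.81 × 15.3% = 6829.89
Buyer bears (B): 819.24 + 2408.19 + 571.54 + 669.89 + 405.16 + 1443.15 = 6317.17
Landed cost (B) = invoice 40840.84 + 6317.17 + duty 6829.89 = 53987.90
Difference = |52112.77 − 53987.90| = 1875.13

Supplier A is cheaper by EUR 1875.13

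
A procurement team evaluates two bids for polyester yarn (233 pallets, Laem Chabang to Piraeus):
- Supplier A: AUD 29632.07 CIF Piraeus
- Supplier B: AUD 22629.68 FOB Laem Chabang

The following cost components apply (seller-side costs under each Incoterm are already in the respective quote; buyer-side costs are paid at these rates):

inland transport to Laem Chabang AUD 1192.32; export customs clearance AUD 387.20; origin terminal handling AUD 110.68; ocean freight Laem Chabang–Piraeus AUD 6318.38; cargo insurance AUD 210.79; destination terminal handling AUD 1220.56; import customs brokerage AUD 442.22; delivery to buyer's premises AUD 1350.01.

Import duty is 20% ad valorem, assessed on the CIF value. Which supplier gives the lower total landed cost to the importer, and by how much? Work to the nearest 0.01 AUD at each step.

Supplier B is cheaper by AUD 567.86

Supplier A (CIF):
The CIF price already equals the CIF value: 29632.07
Import duty = 29632.07 × 20% = 5926.41
Buyer bears (A): 1220.56 + 442.22 + 1350.01 = 3012.79
Landed cost (A) = invoice 29632.07 + 3012.79 + duty 5926.41 = 38571.27
Supplier B (FOB):
CIF value = FOB price + freight + insurance = 22629.68 + 6318.38 + 210.79 = 29158.85
Import duty = 29158.85 × 20% = 5831.77
Buyer bears (B): 6318.38 + 210.79 + 1220.56 + 442.22 + 1350.01 = 9541.96
Landed cost (B) = invoice 22629.68 + 9541.96 + duty 5831.77 = 38003.41
Difference = |38571.27 − 38003.41| = 567.86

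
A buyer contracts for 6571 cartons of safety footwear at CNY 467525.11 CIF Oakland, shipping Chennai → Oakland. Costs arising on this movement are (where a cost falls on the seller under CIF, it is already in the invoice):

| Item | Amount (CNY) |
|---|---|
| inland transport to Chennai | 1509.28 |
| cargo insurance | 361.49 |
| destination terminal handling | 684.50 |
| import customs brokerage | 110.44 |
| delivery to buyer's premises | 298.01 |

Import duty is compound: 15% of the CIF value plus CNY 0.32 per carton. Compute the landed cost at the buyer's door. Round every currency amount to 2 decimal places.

Total landed cost: CNY 540849.55

CIF: the seller pays costs through ocean freight and marine insurance to the destination port.
Already in the invoice (seller's account under CIF): inland to port, insurance — exclude.
The CIF price already equals the CIF value: 467525.11
Ad valorem component: 467525.11 × 15% = 70128.77
Specific component: 6571 × 0.32 = 2102.72
Import duty = 70128.77 + 2102.72 = 72231.49
Buyer bears: destination terminal 684.50 + brokerage 110.44 + delivery 298.01 + duty 72231.49 = 73324.44
Landed cost = invoice 467525.11 + 73324.44 = 540849.55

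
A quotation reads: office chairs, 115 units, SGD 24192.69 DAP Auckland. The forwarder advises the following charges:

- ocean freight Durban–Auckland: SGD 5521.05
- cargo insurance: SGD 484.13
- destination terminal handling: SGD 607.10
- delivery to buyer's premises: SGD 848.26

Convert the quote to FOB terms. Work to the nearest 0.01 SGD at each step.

From DAP to FOB, the seller no longer bears: freight, insurance, destination terminal, delivery.
FOB price = 24192.69 − 5521.05 − 484.13 − 607.10 − 848.26 = 16732.15

FOB price: SGD 16732.15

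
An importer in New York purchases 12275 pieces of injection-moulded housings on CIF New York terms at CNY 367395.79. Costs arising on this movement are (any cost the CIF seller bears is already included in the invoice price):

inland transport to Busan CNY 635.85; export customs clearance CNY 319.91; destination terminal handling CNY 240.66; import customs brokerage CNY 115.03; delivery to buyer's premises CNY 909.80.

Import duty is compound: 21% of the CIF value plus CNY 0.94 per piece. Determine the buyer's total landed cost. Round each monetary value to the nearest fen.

Total landed cost: CNY 457352.90

CIF: the seller pays costs through ocean freight and marine insurance to the destination port.
Already in the invoice (seller's account under CIF): inland to port, export clearance — exclude.
The CIF price already equals the CIF value: 367395.79
Ad valorem component: 367395.79 × 21% = 77153.12
Specific component: 12275 × 0.94 = 11538.50
Import duty = 77153.12 + 11538.50 = 88691.62
Buyer bears: destination terminal 240.66 + brokerage 115.03 + delivery 909.80 + duty 88691.62 = 89957.11
Landed cost = invoice 367395.79 + 89957.11 = 457352.90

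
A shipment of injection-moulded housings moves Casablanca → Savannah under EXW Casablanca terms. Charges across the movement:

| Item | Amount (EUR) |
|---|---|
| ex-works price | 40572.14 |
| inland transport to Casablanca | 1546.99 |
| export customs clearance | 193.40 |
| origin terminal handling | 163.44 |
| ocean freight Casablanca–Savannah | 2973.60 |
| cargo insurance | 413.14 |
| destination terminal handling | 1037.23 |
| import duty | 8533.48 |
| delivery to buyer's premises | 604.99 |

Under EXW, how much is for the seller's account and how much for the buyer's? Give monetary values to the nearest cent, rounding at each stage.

EXW: the seller makes goods available at their premises; the buyer bears all onward costs.
Seller's account: goods 40572.14 = 40572.14
Buyer's account: inland to port 1546.99 + export clearance 193.40 + origin terminal 163.44 + freight 2973.60 + insurance 413.14 + destination terminal 1037.23 + duty 8533.48 + delivery 604.99 = 15466.27

Seller: EUR 40572.14; buyer: EUR 15466.27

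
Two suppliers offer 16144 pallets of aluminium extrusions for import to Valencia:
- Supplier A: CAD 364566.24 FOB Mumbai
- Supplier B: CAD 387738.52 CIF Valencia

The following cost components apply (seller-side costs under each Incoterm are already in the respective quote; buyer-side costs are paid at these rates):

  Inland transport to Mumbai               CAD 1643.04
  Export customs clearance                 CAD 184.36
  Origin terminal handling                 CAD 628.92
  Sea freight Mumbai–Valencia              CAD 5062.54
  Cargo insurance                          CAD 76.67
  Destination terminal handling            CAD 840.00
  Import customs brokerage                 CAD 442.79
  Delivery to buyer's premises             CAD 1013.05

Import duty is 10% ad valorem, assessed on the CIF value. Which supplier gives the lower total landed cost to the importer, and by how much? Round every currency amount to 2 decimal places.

Supplier A is cheaper by CAD 19836.37

Supplier A (FOB):
CIF value = FOB price + freight + insurance = 364566.24 + 5062.54 + 76.67 = 369705.45
Import duty = 369705.45 × 10% = 36970.55
Buyer bears (A): 5062.54 + 76.67 + 840.00 + 442.79 + 1013.05 = 7435.05
Landed cost (A) = invoice 364566.24 + 7435.05 + duty 36970.55 = 408971.84
Supplier B (CIF):
The CIF price already equals the CIF value: 387738.52
Import duty = 387738.52 × 10% = 38773.85
Buyer bears (B): 840.00 + 442.79 + 1013.05 = 2295.84
Landed cost (B) = invoice 387738.52 + 2295.84 + duty 38773.85 = 428808.21
Difference = |408971.84 − 428808.21| = 19836.37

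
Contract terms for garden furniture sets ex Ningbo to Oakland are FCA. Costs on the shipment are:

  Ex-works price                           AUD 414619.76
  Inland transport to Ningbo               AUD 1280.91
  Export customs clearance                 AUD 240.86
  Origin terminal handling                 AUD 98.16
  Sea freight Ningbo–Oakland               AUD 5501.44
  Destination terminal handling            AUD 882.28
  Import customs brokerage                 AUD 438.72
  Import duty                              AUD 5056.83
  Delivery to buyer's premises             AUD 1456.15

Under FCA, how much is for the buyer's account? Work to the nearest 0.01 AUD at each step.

FCA: the seller delivers export-cleared goods to the carrier; the buyer bears costs from that point.
Seller's account: goods 414619.76 + inland to port 1280.91 + export clearance 240.86 = 416141.53
Buyer's account: origin terminal 98.16 + freight 5501.44 + destination terminal 882.28 + brokerage 438.72 + duty 5056.83 + delivery 1456.15 = 13433.58

Buyer's account: AUD 13433.58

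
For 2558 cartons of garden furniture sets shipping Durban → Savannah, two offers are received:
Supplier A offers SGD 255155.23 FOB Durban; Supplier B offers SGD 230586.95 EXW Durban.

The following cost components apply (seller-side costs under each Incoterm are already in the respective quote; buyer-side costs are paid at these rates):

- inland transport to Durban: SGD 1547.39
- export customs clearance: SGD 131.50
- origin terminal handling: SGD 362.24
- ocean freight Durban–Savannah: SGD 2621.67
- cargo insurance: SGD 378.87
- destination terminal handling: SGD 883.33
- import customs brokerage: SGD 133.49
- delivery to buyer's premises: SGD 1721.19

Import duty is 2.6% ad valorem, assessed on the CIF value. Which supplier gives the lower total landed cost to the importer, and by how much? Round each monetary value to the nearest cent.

Supplier B is cheaper by SGD 23112.86

Supplier A (FOB):
CIF value = FOB price + freight + insurance = 255155.23 + 2621.67 + 378.87 = 258155.77
Import duty = 258155.77 × 2.6% = 6712.05
Buyer bears (A): 2621.67 + 378.87 + 883.33 + 133.49 + 1721.19 = 5738.55
Landed cost (A) = invoice 255155.23 + 5738.55 + duty 6712.05 = 267605.83
Supplier B (EXW):
CIF value = EXW price + inland to port + export clearance + origin terminal + freight + insurance = 230586.95 + 1547.39 + 131.50 + 362.24 + 2621.67 + 378.87 = 235628.62
Import duty = 235628.62 × 2.6% = 6126.34
Buyer bears (B): 1547.39 + 131.50 + 362.24 + 2621.67 + 378.87 + 883.33 + 133.49 + 1721.19 = 7779.68
Landed cost (B) = invoice 230586.95 + 7779.68 + duty 6126.34 = 244492.97
Difference = |267605.83 − 244492.97| = 23112.86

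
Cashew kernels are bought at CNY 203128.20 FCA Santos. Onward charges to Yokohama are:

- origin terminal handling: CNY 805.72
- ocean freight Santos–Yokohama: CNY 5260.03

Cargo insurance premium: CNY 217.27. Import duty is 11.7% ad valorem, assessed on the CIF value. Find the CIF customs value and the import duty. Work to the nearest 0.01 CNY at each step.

CIF = FCA price + pre-shipment costs + freight + insurance
CIF = 203128.20 + 805.72 + 5260.03 + 217.27 = 209411.22
Import duty = 209411.22 × 11.7% = 24501.11

CIF value: CNY 209411.22; import duty: CNY 24501.11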